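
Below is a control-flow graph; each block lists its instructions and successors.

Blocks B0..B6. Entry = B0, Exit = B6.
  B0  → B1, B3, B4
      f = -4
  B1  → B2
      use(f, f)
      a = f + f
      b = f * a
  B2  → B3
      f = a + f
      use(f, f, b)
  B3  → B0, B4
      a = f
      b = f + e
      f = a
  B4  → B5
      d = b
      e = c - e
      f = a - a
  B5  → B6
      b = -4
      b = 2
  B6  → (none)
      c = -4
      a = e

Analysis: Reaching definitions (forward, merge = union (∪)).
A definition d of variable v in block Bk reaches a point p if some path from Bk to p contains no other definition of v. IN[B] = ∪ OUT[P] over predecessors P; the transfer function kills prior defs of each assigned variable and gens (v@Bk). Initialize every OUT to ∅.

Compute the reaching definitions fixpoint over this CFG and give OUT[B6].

Answer: {a@B6, b@B5, c@B6, d@B4, e@B4, f@B4}

Derivation:
Converged values:
  B0:  IN={a@B3, b@B3, f@B3}  OUT={a@B3, b@B3, f@B0}
  B1:  IN={a@B3, b@B3, f@B0}  OUT={a@B1, b@B1, f@B0}
  B2:  IN={a@B1, b@B1, f@B0}  OUT={a@B1, b@B1, f@B2}
  B3:  IN={a@B1, a@B3, b@B1, b@B3, f@B0, f@B2}  OUT={a@B3, b@B3, f@B3}
  B4:  IN={a@B3, b@B3, f@B0, f@B3}  OUT={a@B3, b@B3, d@B4, e@B4, f@B4}
  B5:  IN={a@B3, b@B3, d@B4, e@B4, f@B4}  OUT={a@B3, b@B5, d@B4, e@B4, f@B4}
  B6:  IN={a@B3, b@B5, d@B4, e@B4, f@B4}  OUT={a@B6, b@B5, c@B6, d@B4, e@B4, f@B4}

Merge at B6: IN[B6] = OUT[B5] = {a@B3, b@B5, d@B4, e@B4, f@B4}
Applying B6's transfer function to that IN value gives OUT[B6] (row B6 above).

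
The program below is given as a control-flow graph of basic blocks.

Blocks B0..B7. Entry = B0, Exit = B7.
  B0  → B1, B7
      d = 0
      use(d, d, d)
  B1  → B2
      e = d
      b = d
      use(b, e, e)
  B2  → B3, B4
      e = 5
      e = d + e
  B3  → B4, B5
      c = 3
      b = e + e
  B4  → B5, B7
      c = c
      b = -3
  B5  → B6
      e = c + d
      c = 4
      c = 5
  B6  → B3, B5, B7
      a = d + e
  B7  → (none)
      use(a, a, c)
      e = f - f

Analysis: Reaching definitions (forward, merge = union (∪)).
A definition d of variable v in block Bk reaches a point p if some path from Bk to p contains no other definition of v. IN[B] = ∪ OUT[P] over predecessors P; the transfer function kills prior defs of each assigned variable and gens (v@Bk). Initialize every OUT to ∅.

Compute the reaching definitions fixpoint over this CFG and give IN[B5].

Answer: {a@B6, b@B3, b@B4, c@B3, c@B4, c@B5, d@B0, e@B2, e@B5}

Derivation:
Per-block solution:
  B0: | IN={} | OUT={d@B0}
  B1: | IN={d@B0} | OUT={b@B1, d@B0, e@B1}
  B2: | IN={b@B1, d@B0, e@B1} | OUT={b@B1, d@B0, e@B2}
  B3: | IN={a@B6, b@B1, b@B3, b@B4, c@B5, d@B0, e@B2, e@B5} | OUT={a@B6, b@B3, c@B3, d@B0, e@B2, e@B5}
  B4: | IN={a@B6, b@B1, b@B3, c@B3, d@B0, e@B2, e@B5} | OUT={a@B6, b@B4, c@B4, d@B0, e@B2, e@B5}
  B5: | IN={a@B6, b@B3, b@B4, c@B3, c@B4, c@B5, d@B0, e@B2, e@B5} | OUT={a@B6, b@B3, b@B4, c@B5, d@B0, e@B5}
  B6: | IN={a@B6, b@B3, b@B4, c@B5, d@B0, e@B5} | OUT={a@B6, b@B3, b@B4, c@B5, d@B0, e@B5}
  B7: | IN={a@B6, b@B3, b@B4, c@B4, c@B5, d@B0, e@B2, e@B5} | OUT={a@B6, b@B3, b@B4, c@B4, c@B5, d@B0, e@B7}

Merge at B5: IN[B5] = OUT[B3] ⊔ OUT[B4] ⊔ OUT[B6] = {a@B6, b@B3, b@B4, c@B3, c@B4, c@B5, d@B0, e@B2, e@B5}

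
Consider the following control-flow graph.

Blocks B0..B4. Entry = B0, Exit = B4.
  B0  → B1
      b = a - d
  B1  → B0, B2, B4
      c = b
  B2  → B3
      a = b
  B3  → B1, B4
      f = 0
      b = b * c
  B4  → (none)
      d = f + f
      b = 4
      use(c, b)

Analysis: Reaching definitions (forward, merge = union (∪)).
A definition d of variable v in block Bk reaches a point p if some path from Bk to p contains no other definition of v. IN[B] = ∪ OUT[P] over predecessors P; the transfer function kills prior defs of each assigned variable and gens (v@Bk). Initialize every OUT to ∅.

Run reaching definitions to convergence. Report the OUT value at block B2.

Per-block solution:
  B0:   IN={a@B2, b@B0, b@B3, c@B1, f@B3}   OUT={a@B2, b@B0, c@B1, f@B3}
  B1:   IN={a@B2, b@B0, b@B3, c@B1, f@B3}   OUT={a@B2, b@B0, b@B3, c@B1, f@B3}
  B2:   IN={a@B2, b@B0, b@B3, c@B1, f@B3}   OUT={a@B2, b@B0, b@B3, c@B1, f@B3}
  B3:   IN={a@B2, b@B0, b@B3, c@B1, f@B3}   OUT={a@B2, b@B3, c@B1, f@B3}
  B4:   IN={a@B2, b@B0, b@B3, c@B1, f@B3}   OUT={a@B2, b@B4, c@B1, d@B4, f@B3}

Merge at B2: IN[B2] = OUT[B1] = {a@B2, b@B0, b@B3, c@B1, f@B3}
Applying B2's transfer function to that IN value gives OUT[B2] (row B2 above).

Answer: {a@B2, b@B0, b@B3, c@B1, f@B3}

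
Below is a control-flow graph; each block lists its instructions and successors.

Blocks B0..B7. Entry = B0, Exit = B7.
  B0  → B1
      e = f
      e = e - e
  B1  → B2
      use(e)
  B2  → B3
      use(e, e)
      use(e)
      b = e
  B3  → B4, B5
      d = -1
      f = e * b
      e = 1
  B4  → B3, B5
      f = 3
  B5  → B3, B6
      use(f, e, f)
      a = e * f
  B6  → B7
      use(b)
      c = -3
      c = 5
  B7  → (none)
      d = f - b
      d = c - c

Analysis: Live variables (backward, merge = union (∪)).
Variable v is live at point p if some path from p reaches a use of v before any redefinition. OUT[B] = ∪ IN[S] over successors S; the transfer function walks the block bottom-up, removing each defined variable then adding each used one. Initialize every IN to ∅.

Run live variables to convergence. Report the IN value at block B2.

Converged values:
  B0:   IN={f}   OUT={e}
  B1:   IN={e}   OUT={e}
  B2:   IN={e}   OUT={b, e}
  B3:   IN={b, e}   OUT={b, e, f}
  B4:   IN={b, e}   OUT={b, e, f}
  B5:   IN={b, e, f}   OUT={b, e, f}
  B6:   IN={b, f}   OUT={b, c, f}
  B7:   IN={b, c, f}   OUT={}

Merge at B2: OUT[B2] = IN[B3] = {b, e}
Applying B2's transfer function to that OUT value gives IN[B2] (row B2 above).

Answer: {e}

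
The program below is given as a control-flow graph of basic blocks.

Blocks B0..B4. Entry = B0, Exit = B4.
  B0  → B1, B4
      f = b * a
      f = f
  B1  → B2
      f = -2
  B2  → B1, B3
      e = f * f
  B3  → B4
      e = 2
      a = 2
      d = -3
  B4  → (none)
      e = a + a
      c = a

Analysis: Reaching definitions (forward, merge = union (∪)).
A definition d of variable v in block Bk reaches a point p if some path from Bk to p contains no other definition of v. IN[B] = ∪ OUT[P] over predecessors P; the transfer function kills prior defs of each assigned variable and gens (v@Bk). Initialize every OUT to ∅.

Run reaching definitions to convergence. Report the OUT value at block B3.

Fixpoint table:
  B0:   IN={}   OUT={f@B0}
  B1:   IN={e@B2, f@B0, f@B1}   OUT={e@B2, f@B1}
  B2:   IN={e@B2, f@B1}   OUT={e@B2, f@B1}
  B3:   IN={e@B2, f@B1}   OUT={a@B3, d@B3, e@B3, f@B1}
  B4:   IN={a@B3, d@B3, e@B3, f@B0, f@B1}   OUT={a@B3, c@B4, d@B3, e@B4, f@B0, f@B1}

Merge at B3: IN[B3] = OUT[B2] = {e@B2, f@B1}
Applying B3's transfer function to that IN value gives OUT[B3] (row B3 above).

Answer: {a@B3, d@B3, e@B3, f@B1}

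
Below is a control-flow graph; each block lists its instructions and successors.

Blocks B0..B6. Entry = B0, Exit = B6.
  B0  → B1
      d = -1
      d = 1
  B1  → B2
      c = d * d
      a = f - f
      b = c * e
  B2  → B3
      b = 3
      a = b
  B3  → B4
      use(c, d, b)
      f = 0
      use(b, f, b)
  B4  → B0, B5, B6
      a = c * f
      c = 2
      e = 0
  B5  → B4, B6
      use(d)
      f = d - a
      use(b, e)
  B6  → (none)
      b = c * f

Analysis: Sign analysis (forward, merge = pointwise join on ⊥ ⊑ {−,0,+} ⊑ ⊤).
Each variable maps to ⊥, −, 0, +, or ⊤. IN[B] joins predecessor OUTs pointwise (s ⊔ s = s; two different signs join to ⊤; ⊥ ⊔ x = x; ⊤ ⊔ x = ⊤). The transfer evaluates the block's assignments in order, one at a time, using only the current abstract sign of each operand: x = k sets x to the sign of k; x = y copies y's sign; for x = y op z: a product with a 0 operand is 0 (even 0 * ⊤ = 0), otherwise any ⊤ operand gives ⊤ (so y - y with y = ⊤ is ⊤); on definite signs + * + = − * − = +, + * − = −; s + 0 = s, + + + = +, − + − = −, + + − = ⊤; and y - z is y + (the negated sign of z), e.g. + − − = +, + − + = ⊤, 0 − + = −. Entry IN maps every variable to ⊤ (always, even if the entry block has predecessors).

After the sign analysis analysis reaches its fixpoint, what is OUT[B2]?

Answer: {a: +, b: +, c: +, d: +, e: ⊤, f: ⊤}

Trace:
Converged values:
  B0: | IN=(all ⊤) | OUT={d:+; rest ⊤}
  B1: | IN={d:+; rest ⊤} | OUT={c:+, d:+; rest ⊤}
  B2: | IN={c:+, d:+; rest ⊤} | OUT={a:+, b:+, c:+, d:+; rest ⊤}
  B3: | IN={a:+, b:+, c:+, d:+; rest ⊤} | OUT={a:+, b:+, c:+, d:+, f:0; rest ⊤}
  B4: | IN={b:+, c:+, d:+; rest ⊤} | OUT={b:+, c:+, d:+, e:0; rest ⊤}
  B5: | IN={b:+, c:+, d:+, e:0; rest ⊤} | OUT={b:+, c:+, d:+, e:0; rest ⊤}
  B6: | IN={b:+, c:+, d:+, e:0; rest ⊤} | OUT={c:+, d:+, e:0; rest ⊤}

Merge at B2: IN[B2] = OUT[B1] = {a: ⊤, b: ⊤, c: +, d: +, e: ⊤, f: ⊤}
Applying B2's transfer function to that IN value gives OUT[B2] (row B2 above).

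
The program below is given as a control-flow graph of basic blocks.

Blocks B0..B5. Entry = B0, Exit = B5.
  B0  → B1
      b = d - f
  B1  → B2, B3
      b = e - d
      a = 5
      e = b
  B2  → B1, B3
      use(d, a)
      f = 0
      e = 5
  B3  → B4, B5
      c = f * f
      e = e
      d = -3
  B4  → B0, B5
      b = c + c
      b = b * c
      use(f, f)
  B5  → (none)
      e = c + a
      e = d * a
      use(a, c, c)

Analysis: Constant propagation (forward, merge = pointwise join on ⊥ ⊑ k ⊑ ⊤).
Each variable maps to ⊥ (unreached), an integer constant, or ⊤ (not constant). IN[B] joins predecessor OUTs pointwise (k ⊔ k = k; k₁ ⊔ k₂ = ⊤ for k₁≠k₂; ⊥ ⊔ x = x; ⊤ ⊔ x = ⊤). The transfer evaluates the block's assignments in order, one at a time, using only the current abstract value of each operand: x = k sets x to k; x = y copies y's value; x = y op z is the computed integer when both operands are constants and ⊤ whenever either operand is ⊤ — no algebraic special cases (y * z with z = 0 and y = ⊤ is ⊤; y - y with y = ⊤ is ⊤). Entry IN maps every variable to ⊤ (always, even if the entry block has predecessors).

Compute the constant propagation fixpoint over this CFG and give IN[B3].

Answer: {a: 5, b: ⊤, c: ⊤, d: ⊤, e: ⊤, f: ⊤}

Working:
Fixpoint table:
  B0: | IN=(all ⊤) | OUT=(all ⊤)
  B1: | IN=(all ⊤) | OUT={a:5; rest ⊤}
  B2: | IN={a:5; rest ⊤} | OUT={a:5, e:5, f:0; rest ⊤}
  B3: | IN={a:5; rest ⊤} | OUT={a:5, d:-3; rest ⊤}
  B4: | IN={a:5, d:-3; rest ⊤} | OUT={a:5, d:-3; rest ⊤}
  B5: | IN={a:5, d:-3; rest ⊤} | OUT={a:5, d:-3, e:-15; rest ⊤}

Merge at B3: IN[B3] = OUT[B1] ⊔ OUT[B2] = {a: 5, b: ⊤, c: ⊤, d: ⊤, e: ⊤, f: ⊤}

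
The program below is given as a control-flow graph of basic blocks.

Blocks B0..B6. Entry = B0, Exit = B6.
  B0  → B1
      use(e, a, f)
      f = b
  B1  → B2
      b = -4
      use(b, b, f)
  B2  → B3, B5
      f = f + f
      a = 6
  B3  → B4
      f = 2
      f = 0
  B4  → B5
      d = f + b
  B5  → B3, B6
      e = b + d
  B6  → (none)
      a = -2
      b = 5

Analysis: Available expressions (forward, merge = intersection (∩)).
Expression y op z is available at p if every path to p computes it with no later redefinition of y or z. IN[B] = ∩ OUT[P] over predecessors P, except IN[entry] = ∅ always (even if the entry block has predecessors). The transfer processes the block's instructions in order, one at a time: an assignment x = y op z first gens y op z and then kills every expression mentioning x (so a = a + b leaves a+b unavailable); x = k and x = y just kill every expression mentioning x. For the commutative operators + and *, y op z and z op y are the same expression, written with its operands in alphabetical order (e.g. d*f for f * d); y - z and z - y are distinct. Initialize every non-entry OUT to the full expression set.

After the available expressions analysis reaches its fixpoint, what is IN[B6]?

Per-block solution:
  B0: | IN={} | OUT={}
  B1: | IN={} | OUT={}
  B2: | IN={} | OUT={}
  B3: | IN={} | OUT={}
  B4: | IN={} | OUT={b+f}
  B5: | IN={} | OUT={b+d}
  B6: | IN={b+d} | OUT={}

Merge at B6: IN[B6] = OUT[B5] = {b+d}

Answer: {b+d}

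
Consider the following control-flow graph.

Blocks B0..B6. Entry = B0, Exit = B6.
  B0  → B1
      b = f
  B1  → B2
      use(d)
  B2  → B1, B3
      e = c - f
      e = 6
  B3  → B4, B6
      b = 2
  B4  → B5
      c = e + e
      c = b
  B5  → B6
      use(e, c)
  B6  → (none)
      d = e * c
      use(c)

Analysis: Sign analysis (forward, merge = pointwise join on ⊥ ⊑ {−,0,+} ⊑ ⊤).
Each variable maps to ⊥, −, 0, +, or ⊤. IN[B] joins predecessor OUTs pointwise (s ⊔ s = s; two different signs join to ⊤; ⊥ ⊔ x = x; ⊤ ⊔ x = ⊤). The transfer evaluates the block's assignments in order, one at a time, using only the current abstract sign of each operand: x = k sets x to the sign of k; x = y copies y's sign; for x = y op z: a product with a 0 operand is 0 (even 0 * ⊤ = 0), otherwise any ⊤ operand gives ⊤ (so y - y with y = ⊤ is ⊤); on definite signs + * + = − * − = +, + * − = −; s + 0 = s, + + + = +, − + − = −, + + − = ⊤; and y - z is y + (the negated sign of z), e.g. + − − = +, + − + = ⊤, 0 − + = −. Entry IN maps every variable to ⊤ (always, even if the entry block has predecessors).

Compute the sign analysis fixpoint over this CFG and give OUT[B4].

Answer: {a: ⊤, b: +, c: +, d: ⊤, e: +, f: ⊤}

Derivation:
Fixpoint table:
  B0:  IN=(all ⊤)  OUT=(all ⊤)
  B1:  IN=(all ⊤)  OUT=(all ⊤)
  B2:  IN=(all ⊤)  OUT={e:+; rest ⊤}
  B3:  IN={e:+; rest ⊤}  OUT={b:+, e:+; rest ⊤}
  B4:  IN={b:+, e:+; rest ⊤}  OUT={b:+, c:+, e:+; rest ⊤}
  B5:  IN={b:+, c:+, e:+; rest ⊤}  OUT={b:+, c:+, e:+; rest ⊤}
  B6:  IN={b:+, e:+; rest ⊤}  OUT={b:+, e:+; rest ⊤}

Merge at B4: IN[B4] = OUT[B3] = {a: ⊤, b: +, c: ⊤, d: ⊤, e: +, f: ⊤}
Applying B4's transfer function to that IN value gives OUT[B4] (row B4 above).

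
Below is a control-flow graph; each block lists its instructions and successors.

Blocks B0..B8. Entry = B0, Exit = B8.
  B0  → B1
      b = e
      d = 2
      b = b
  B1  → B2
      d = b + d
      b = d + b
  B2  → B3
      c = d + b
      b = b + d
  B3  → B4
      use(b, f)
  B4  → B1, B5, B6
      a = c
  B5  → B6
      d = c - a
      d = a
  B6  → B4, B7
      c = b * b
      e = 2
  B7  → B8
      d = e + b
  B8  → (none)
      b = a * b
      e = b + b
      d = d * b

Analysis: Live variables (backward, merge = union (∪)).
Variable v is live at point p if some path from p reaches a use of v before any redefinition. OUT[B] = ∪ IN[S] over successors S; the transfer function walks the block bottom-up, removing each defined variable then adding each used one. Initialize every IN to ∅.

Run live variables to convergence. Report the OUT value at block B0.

Per-block solution:
  B0: | IN={e, f} | OUT={b, d, f}
  B1: | IN={b, d, f} | OUT={b, d, f}
  B2: | IN={b, d, f} | OUT={b, c, d, f}
  B3: | IN={b, c, d, f} | OUT={b, c, d, f}
  B4: | IN={b, c, d, f} | OUT={a, b, c, d, f}
  B5: | IN={a, b, c, f} | OUT={a, b, d, f}
  B6: | IN={a, b, d, f} | OUT={a, b, c, d, e, f}
  B7: | IN={a, b, e} | OUT={a, b, d}
  B8: | IN={a, b, d} | OUT={}

Merge at B0: OUT[B0] = IN[B1] = {b, d, f}

Answer: {b, d, f}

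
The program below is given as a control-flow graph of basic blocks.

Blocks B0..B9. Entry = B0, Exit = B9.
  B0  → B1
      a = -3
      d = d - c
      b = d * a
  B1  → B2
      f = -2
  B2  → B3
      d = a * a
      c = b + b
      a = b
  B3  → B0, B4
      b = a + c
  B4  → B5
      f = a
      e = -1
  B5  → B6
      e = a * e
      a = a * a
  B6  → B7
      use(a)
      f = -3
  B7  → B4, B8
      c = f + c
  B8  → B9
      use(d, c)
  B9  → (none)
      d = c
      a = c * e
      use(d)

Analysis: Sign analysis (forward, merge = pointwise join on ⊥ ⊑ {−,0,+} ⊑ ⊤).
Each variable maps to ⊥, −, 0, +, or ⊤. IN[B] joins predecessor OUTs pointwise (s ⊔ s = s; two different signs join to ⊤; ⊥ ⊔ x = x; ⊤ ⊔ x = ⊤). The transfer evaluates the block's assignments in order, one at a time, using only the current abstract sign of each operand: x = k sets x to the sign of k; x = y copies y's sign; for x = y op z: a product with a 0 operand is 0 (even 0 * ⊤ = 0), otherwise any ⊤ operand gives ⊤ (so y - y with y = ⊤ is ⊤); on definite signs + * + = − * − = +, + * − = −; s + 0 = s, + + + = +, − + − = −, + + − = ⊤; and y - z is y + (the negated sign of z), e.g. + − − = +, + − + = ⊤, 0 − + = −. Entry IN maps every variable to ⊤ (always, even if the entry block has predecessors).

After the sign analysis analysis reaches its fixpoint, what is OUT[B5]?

Answer: {a: ⊤, b: ⊤, c: ⊤, d: +, e: ⊤, f: ⊤}

Derivation:
Per-block solution:
  B0:  IN=(all ⊤)  OUT={a:-; rest ⊤}
  B1:  IN={a:-; rest ⊤}  OUT={a:-, f:-; rest ⊤}
  B2:  IN={a:-, f:-; rest ⊤}  OUT={d:+, f:-; rest ⊤}
  B3:  IN={d:+, f:-; rest ⊤}  OUT={d:+, f:-; rest ⊤}
  B4:  IN={d:+, f:-; rest ⊤}  OUT={d:+, e:-; rest ⊤}
  B5:  IN={d:+, e:-; rest ⊤}  OUT={d:+; rest ⊤}
  B6:  IN={d:+; rest ⊤}  OUT={d:+, f:-; rest ⊤}
  B7:  IN={d:+, f:-; rest ⊤}  OUT={d:+, f:-; rest ⊤}
  B8:  IN={d:+, f:-; rest ⊤}  OUT={d:+, f:-; rest ⊤}
  B9:  IN={d:+, f:-; rest ⊤}  OUT={f:-; rest ⊤}

Merge at B5: IN[B5] = OUT[B4] = {a: ⊤, b: ⊤, c: ⊤, d: +, e: -, f: ⊤}
Applying B5's transfer function to that IN value gives OUT[B5] (row B5 above).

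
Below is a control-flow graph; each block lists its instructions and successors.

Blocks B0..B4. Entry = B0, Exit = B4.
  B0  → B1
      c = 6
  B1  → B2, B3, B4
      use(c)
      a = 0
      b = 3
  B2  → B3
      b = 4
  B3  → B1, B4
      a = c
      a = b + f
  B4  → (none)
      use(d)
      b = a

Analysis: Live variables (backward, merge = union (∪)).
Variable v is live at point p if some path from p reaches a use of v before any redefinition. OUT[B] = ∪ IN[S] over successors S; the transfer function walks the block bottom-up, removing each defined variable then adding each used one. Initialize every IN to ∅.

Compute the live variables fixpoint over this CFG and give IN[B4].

Answer: {a, d}

Trace:
Per-block solution:
  B0: | IN={d, f} | OUT={c, d, f}
  B1: | IN={c, d, f} | OUT={a, b, c, d, f}
  B2: | IN={c, d, f} | OUT={b, c, d, f}
  B3: | IN={b, c, d, f} | OUT={a, c, d, f}
  B4: | IN={a, d} | OUT={}

B4 is the boundary node: OUT[B4] = {}
Applying B4's transfer function to that OUT value gives IN[B4] (row B4 above).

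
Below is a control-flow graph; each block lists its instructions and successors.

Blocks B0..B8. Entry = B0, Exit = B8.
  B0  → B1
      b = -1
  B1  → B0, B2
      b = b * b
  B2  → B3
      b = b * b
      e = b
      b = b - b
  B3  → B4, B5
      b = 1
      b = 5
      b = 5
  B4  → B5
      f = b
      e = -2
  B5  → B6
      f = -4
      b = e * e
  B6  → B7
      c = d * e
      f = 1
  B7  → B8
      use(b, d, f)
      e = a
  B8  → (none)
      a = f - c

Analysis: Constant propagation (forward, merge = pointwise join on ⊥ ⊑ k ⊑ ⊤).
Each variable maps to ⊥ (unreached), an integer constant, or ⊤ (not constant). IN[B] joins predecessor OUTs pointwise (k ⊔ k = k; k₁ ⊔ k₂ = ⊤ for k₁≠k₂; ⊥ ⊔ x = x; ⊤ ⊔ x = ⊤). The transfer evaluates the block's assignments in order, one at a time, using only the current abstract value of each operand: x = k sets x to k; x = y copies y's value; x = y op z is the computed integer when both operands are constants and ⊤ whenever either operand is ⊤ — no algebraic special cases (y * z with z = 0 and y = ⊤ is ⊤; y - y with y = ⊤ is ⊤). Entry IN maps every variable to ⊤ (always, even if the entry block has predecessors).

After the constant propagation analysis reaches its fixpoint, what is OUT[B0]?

Converged values:
  B0:   IN=(all ⊤)   OUT={b:-1; rest ⊤}
  B1:   IN={b:-1; rest ⊤}   OUT={b:1; rest ⊤}
  B2:   IN={b:1; rest ⊤}   OUT={b:0, e:1; rest ⊤}
  B3:   IN={b:0, e:1; rest ⊤}   OUT={b:5, e:1; rest ⊤}
  B4:   IN={b:5, e:1; rest ⊤}   OUT={b:5, e:-2, f:5; rest ⊤}
  B5:   IN={b:5; rest ⊤}   OUT={f:-4; rest ⊤}
  B6:   IN={f:-4; rest ⊤}   OUT={f:1; rest ⊤}
  B7:   IN={f:1; rest ⊤}   OUT={f:1; rest ⊤}
  B8:   IN={f:1; rest ⊤}   OUT={f:1; rest ⊤}

Merge at B0 (entry node, so the boundary value (all ⊤) is joined with the incoming edge(s)): IN[B0] = (all ⊤) ⊔ OUT[B1] = {a: ⊤, b: ⊤, c: ⊤, d: ⊤, e: ⊤, f: ⊤}
Applying B0's transfer function to that IN value gives OUT[B0] (row B0 above).

Answer: {a: ⊤, b: -1, c: ⊤, d: ⊤, e: ⊤, f: ⊤}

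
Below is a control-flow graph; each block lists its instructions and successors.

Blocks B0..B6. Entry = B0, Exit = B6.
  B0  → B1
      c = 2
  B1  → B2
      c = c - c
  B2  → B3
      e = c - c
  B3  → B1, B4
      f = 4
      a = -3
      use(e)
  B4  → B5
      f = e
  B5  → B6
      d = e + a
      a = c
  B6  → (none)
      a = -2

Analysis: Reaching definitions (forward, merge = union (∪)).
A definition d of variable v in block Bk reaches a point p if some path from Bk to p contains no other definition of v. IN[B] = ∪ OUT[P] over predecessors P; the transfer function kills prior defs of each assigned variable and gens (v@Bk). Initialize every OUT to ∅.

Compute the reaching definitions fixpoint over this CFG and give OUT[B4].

Fixpoint table:
  B0:  IN={}  OUT={c@B0}
  B1:  IN={a@B3, c@B0, c@B1, e@B2, f@B3}  OUT={a@B3, c@B1, e@B2, f@B3}
  B2:  IN={a@B3, c@B1, e@B2, f@B3}  OUT={a@B3, c@B1, e@B2, f@B3}
  B3:  IN={a@B3, c@B1, e@B2, f@B3}  OUT={a@B3, c@B1, e@B2, f@B3}
  B4:  IN={a@B3, c@B1, e@B2, f@B3}  OUT={a@B3, c@B1, e@B2, f@B4}
  B5:  IN={a@B3, c@B1, e@B2, f@B4}  OUT={a@B5, c@B1, d@B5, e@B2, f@B4}
  B6:  IN={a@B5, c@B1, d@B5, e@B2, f@B4}  OUT={a@B6, c@B1, d@B5, e@B2, f@B4}

Merge at B4: IN[B4] = OUT[B3] = {a@B3, c@B1, e@B2, f@B3}
Applying B4's transfer function to that IN value gives OUT[B4] (row B4 above).

Answer: {a@B3, c@B1, e@B2, f@B4}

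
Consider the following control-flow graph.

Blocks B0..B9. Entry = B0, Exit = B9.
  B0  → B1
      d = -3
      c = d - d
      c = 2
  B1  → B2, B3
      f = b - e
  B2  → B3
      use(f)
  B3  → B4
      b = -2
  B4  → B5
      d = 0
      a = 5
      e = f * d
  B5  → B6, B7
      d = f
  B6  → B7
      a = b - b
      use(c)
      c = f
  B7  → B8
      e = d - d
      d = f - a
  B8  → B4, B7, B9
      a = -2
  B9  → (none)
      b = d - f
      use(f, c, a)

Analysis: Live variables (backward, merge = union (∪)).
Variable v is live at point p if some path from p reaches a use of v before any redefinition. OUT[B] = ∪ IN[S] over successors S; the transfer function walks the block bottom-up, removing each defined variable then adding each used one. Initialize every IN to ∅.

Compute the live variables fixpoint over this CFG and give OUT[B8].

Per-block solution:
  B0: | IN={b, e} | OUT={b, c, e}
  B1: | IN={b, c, e} | OUT={c, f}
  B2: | IN={c, f} | OUT={c, f}
  B3: | IN={c, f} | OUT={b, c, f}
  B4: | IN={b, c, f} | OUT={a, b, c, f}
  B5: | IN={a, b, c, f} | OUT={a, b, c, d, f}
  B6: | IN={b, c, d, f} | OUT={a, b, c, d, f}
  B7: | IN={a, b, c, d, f} | OUT={b, c, d, f}
  B8: | IN={b, c, d, f} | OUT={a, b, c, d, f}
  B9: | IN={a, c, d, f} | OUT={}

Merge at B8: OUT[B8] = IN[B4] ⊔ IN[B7] ⊔ IN[B9] = {a, b, c, d, f}

Answer: {a, b, c, d, f}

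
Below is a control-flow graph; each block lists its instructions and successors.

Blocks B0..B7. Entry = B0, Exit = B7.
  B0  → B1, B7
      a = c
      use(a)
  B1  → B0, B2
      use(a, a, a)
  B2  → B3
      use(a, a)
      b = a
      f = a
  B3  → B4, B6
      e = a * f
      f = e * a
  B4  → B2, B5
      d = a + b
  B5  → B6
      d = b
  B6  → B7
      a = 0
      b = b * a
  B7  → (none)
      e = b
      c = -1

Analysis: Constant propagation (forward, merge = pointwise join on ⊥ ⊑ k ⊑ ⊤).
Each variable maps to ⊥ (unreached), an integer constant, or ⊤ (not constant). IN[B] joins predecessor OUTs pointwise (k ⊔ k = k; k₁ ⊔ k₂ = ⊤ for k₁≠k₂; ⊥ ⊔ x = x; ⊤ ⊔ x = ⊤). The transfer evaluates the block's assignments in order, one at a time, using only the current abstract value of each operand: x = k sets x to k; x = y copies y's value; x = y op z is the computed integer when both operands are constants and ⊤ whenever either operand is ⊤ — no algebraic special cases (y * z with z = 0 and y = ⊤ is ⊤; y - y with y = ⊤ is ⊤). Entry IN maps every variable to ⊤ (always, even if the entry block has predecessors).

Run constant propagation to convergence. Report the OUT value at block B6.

Answer: {a: 0, b: ⊤, c: ⊤, d: ⊤, e: ⊤, f: ⊤}

Trace:
Converged values:
  B0:   IN=(all ⊤)   OUT=(all ⊤)
  B1:   IN=(all ⊤)   OUT=(all ⊤)
  B2:   IN=(all ⊤)   OUT=(all ⊤)
  B3:   IN=(all ⊤)   OUT=(all ⊤)
  B4:   IN=(all ⊤)   OUT=(all ⊤)
  B5:   IN=(all ⊤)   OUT=(all ⊤)
  B6:   IN=(all ⊤)   OUT={a:0; rest ⊤}
  B7:   IN=(all ⊤)   OUT={c:-1; rest ⊤}

Merge at B6: IN[B6] = OUT[B3] ⊔ OUT[B5] = {a: ⊤, b: ⊤, c: ⊤, d: ⊤, e: ⊤, f: ⊤}
Applying B6's transfer function to that IN value gives OUT[B6] (row B6 above).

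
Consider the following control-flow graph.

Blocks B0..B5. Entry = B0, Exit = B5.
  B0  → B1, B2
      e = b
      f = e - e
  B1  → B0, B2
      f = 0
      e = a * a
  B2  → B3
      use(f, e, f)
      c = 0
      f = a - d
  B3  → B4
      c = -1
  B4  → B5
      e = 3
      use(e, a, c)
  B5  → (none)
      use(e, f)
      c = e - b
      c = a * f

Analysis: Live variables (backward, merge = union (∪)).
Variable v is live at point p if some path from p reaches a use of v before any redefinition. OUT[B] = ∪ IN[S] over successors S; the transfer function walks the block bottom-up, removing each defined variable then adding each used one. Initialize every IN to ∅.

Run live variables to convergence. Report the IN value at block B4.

Answer: {a, b, c, f}

Trace:
Converged values:
  B0:  IN={a, b, d}  OUT={a, b, d, e, f}
  B1:  IN={a, b, d}  OUT={a, b, d, e, f}
  B2:  IN={a, b, d, e, f}  OUT={a, b, f}
  B3:  IN={a, b, f}  OUT={a, b, c, f}
  B4:  IN={a, b, c, f}  OUT={a, b, e, f}
  B5:  IN={a, b, e, f}  OUT={}

Merge at B4: OUT[B4] = IN[B5] = {a, b, e, f}
Applying B4's transfer function to that OUT value gives IN[B4] (row B4 above).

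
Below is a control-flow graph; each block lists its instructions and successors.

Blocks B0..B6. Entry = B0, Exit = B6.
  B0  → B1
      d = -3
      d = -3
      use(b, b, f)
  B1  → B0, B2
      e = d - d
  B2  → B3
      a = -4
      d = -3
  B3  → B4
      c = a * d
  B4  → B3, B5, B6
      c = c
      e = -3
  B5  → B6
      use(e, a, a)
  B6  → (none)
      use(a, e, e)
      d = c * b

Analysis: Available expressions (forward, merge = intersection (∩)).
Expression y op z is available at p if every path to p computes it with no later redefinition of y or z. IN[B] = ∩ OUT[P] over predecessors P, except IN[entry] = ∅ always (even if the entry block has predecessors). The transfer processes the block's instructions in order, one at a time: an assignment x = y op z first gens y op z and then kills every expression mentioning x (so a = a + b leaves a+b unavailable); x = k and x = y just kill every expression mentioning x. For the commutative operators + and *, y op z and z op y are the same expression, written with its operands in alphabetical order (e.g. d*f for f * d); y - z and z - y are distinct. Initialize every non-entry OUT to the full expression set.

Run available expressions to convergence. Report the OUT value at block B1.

Answer: {d-d}

Trace:
Per-block solution:
  B0: | IN={} | OUT={}
  B1: | IN={} | OUT={d-d}
  B2: | IN={d-d} | OUT={}
  B3: | IN={} | OUT={a*d}
  B4: | IN={a*d} | OUT={a*d}
  B5: | IN={a*d} | OUT={a*d}
  B6: | IN={a*d} | OUT={b*c}

Merge at B1: IN[B1] = OUT[B0] = {}
Applying B1's transfer function to that IN value gives OUT[B1] (row B1 above).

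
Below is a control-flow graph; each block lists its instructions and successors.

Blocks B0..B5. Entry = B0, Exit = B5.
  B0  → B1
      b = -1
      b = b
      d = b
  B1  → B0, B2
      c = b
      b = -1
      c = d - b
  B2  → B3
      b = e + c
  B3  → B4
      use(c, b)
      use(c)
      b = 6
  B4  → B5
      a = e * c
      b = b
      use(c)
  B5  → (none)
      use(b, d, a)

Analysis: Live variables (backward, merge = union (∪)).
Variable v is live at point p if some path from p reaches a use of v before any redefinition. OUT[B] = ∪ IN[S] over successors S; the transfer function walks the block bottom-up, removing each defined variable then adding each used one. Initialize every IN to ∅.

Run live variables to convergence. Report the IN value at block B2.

Converged values:
  B0: | IN={e} | OUT={b, d, e}
  B1: | IN={b, d, e} | OUT={c, d, e}
  B2: | IN={c, d, e} | OUT={b, c, d, e}
  B3: | IN={b, c, d, e} | OUT={b, c, d, e}
  B4: | IN={b, c, d, e} | OUT={a, b, d}
  B5: | IN={a, b, d} | OUT={}

Merge at B2: OUT[B2] = IN[B3] = {b, c, d, e}
Applying B2's transfer function to that OUT value gives IN[B2] (row B2 above).

Answer: {c, d, e}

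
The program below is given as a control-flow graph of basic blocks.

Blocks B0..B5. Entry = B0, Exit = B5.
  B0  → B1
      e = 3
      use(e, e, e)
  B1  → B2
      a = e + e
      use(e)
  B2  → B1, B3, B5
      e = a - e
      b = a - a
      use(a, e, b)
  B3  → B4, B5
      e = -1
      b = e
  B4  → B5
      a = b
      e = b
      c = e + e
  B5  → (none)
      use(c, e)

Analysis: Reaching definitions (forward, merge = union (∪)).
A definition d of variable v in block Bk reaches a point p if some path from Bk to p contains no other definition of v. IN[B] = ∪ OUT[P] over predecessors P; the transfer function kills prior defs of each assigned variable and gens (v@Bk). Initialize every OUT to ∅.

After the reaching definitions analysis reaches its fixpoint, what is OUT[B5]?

Answer: {a@B1, a@B4, b@B2, b@B3, c@B4, e@B2, e@B3, e@B4}

Derivation:
Converged values:
  B0:  IN={}  OUT={e@B0}
  B1:  IN={a@B1, b@B2, e@B0, e@B2}  OUT={a@B1, b@B2, e@B0, e@B2}
  B2:  IN={a@B1, b@B2, e@B0, e@B2}  OUT={a@B1, b@B2, e@B2}
  B3:  IN={a@B1, b@B2, e@B2}  OUT={a@B1, b@B3, e@B3}
  B4:  IN={a@B1, b@B3, e@B3}  OUT={a@B4, b@B3, c@B4, e@B4}
  B5:  IN={a@B1, a@B4, b@B2, b@B3, c@B4, e@B2, e@B3, e@B4}  OUT={a@B1, a@B4, b@B2, b@B3, c@B4, e@B2, e@B3, e@B4}

Merge at B5: IN[B5] = OUT[B2] ⊔ OUT[B3] ⊔ OUT[B4] = {a@B1, a@B4, b@B2, b@B3, c@B4, e@B2, e@B3, e@B4}
Applying B5's transfer function to that IN value gives OUT[B5] (row B5 above).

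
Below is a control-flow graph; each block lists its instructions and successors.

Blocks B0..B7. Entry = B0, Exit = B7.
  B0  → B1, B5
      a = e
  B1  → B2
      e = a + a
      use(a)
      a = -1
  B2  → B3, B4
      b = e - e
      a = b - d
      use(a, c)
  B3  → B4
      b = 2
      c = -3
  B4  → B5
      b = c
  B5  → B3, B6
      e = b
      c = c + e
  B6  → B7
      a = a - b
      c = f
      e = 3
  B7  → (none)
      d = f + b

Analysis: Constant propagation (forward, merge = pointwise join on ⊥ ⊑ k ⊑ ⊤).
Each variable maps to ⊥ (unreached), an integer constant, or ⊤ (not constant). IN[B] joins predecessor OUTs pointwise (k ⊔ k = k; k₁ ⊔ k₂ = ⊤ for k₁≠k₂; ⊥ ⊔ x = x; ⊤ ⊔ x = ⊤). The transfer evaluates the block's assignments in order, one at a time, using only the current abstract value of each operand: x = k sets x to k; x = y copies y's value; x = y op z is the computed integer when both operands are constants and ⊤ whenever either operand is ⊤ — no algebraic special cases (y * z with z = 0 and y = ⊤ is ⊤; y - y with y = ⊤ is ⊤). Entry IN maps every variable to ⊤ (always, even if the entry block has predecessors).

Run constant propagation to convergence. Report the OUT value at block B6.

Answer: {a: ⊤, b: ⊤, c: ⊤, d: ⊤, e: 3, f: ⊤}

Working:
Fixpoint table:
  B0:  IN=(all ⊤)  OUT=(all ⊤)
  B1:  IN=(all ⊤)  OUT={a:-1; rest ⊤}
  B2:  IN={a:-1; rest ⊤}  OUT=(all ⊤)
  B3:  IN=(all ⊤)  OUT={b:2, c:-3; rest ⊤}
  B4:  IN=(all ⊤)  OUT=(all ⊤)
  B5:  IN=(all ⊤)  OUT=(all ⊤)
  B6:  IN=(all ⊤)  OUT={e:3; rest ⊤}
  B7:  IN={e:3; rest ⊤}  OUT={e:3; rest ⊤}

Merge at B6: IN[B6] = OUT[B5] = {a: ⊤, b: ⊤, c: ⊤, d: ⊤, e: ⊤, f: ⊤}
Applying B6's transfer function to that IN value gives OUT[B6] (row B6 above).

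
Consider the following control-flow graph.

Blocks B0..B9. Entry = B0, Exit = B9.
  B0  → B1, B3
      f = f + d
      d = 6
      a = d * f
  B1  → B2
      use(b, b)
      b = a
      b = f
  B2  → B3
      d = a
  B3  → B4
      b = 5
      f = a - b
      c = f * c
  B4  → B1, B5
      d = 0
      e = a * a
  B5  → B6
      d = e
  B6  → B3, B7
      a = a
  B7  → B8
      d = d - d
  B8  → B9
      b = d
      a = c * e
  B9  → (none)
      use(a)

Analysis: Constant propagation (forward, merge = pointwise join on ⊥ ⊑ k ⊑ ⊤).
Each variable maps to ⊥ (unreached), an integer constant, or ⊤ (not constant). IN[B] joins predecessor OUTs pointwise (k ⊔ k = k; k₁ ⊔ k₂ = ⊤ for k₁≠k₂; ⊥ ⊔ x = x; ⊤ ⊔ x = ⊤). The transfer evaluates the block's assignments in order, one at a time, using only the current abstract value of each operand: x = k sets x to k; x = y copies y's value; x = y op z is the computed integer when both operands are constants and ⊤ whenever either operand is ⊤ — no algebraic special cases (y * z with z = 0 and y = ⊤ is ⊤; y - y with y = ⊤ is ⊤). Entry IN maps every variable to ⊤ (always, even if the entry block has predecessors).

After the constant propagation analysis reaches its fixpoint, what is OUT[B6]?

Per-block solution:
  B0:   IN=(all ⊤)   OUT={d:6; rest ⊤}
  B1:   IN=(all ⊤)   OUT=(all ⊤)
  B2:   IN=(all ⊤)   OUT=(all ⊤)
  B3:   IN=(all ⊤)   OUT={b:5; rest ⊤}
  B4:   IN={b:5; rest ⊤}   OUT={b:5, d:0; rest ⊤}
  B5:   IN={b:5, d:0; rest ⊤}   OUT={b:5; rest ⊤}
  B6:   IN={b:5; rest ⊤}   OUT={b:5; rest ⊤}
  B7:   IN={b:5; rest ⊤}   OUT={b:5; rest ⊤}
  B8:   IN={b:5; rest ⊤}   OUT=(all ⊤)
  B9:   IN=(all ⊤)   OUT=(all ⊤)

Merge at B6: IN[B6] = OUT[B5] = {a: ⊤, b: 5, c: ⊤, d: ⊤, e: ⊤, f: ⊤}
Applying B6's transfer function to that IN value gives OUT[B6] (row B6 above).

Answer: {a: ⊤, b: 5, c: ⊤, d: ⊤, e: ⊤, f: ⊤}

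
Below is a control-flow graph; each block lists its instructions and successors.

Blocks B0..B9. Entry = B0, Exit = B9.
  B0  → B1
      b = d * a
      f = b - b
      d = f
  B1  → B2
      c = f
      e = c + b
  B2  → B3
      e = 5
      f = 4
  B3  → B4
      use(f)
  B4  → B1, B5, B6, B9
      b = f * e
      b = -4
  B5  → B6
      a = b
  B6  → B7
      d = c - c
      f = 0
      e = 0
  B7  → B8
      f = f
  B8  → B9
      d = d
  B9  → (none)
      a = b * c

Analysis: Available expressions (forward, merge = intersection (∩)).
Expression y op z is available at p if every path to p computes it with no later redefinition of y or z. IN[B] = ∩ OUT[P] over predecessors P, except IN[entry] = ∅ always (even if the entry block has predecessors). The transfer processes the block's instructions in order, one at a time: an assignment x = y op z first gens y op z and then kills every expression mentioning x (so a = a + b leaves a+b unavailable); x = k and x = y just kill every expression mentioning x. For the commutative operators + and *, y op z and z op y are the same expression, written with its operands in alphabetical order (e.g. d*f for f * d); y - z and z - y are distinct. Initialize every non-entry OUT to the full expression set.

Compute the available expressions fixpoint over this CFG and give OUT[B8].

Per-block solution:
  B0: | IN={} | OUT={b-b}
  B1: | IN={} | OUT={b+c}
  B2: | IN={b+c} | OUT={b+c}
  B3: | IN={b+c} | OUT={b+c}
  B4: | IN={b+c} | OUT={e*f}
  B5: | IN={e*f} | OUT={e*f}
  B6: | IN={e*f} | OUT={c-c}
  B7: | IN={c-c} | OUT={c-c}
  B8: | IN={c-c} | OUT={c-c}
  B9: | IN={} | OUT={b*c}

Merge at B8: IN[B8] = OUT[B7] = {c-c}
Applying B8's transfer function to that IN value gives OUT[B8] (row B8 above).

Answer: {c-c}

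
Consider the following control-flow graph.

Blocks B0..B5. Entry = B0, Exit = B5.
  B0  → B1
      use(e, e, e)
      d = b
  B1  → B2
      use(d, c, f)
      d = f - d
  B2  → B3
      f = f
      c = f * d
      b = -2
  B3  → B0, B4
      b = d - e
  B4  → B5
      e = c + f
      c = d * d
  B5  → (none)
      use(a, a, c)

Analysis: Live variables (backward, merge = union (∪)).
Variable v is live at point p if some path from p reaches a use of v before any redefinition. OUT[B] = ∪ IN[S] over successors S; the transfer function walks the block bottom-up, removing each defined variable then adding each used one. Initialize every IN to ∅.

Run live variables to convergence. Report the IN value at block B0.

Answer: {a, b, c, e, f}

Derivation:
Converged values:
  B0:  IN={a, b, c, e, f}  OUT={a, c, d, e, f}
  B1:  IN={a, c, d, e, f}  OUT={a, d, e, f}
  B2:  IN={a, d, e, f}  OUT={a, c, d, e, f}
  B3:  IN={a, c, d, e, f}  OUT={a, b, c, d, e, f}
  B4:  IN={a, c, d, f}  OUT={a, c}
  B5:  IN={a, c}  OUT={}

Merge at B0: OUT[B0] = IN[B1] = {a, c, d, e, f}
Applying B0's transfer function to that OUT value gives IN[B0] (row B0 above).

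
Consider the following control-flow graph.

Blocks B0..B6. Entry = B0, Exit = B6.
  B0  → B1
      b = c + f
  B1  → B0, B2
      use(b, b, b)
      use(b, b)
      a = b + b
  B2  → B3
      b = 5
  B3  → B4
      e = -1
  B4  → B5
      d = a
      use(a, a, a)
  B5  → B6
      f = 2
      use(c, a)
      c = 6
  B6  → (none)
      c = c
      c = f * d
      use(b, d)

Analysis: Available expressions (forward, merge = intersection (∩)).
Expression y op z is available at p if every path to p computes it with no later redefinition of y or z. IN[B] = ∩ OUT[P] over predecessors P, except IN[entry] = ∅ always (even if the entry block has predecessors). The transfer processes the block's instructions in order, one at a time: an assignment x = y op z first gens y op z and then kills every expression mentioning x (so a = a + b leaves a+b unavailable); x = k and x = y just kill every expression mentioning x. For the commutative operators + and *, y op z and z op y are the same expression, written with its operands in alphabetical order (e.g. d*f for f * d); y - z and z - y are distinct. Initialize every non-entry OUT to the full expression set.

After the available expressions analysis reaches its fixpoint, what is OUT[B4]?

Answer: {c+f}

Trace:
Converged values:
  B0:  IN={}  OUT={c+f}
  B1:  IN={c+f}  OUT={b+b, c+f}
  B2:  IN={b+b, c+f}  OUT={c+f}
  B3:  IN={c+f}  OUT={c+f}
  B4:  IN={c+f}  OUT={c+f}
  B5:  IN={c+f}  OUT={}
  B6:  IN={}  OUT={d*f}

Merge at B4: IN[B4] = OUT[B3] = {c+f}
Applying B4's transfer function to that IN value gives OUT[B4] (row B4 above).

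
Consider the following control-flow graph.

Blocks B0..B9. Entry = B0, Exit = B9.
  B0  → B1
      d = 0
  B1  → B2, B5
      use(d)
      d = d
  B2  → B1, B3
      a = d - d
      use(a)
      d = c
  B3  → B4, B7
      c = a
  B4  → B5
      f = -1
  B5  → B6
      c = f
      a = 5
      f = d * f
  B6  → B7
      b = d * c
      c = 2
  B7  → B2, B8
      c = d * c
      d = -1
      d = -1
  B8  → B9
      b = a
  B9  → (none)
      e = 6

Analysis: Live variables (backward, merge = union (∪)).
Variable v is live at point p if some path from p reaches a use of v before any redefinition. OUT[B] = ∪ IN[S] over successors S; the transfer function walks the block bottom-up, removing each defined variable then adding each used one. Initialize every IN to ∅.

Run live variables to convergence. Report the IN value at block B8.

Converged values:
  B0:  IN={c, f}  OUT={c, d, f}
  B1:  IN={c, d, f}  OUT={c, d, f}
  B2:  IN={c, d, f}  OUT={a, c, d, f}
  B3:  IN={a, d, f}  OUT={a, c, d, f}
  B4:  IN={d}  OUT={d, f}
  B5:  IN={d, f}  OUT={a, c, d, f}
  B6:  IN={a, c, d, f}  OUT={a, c, d, f}
  B7:  IN={a, c, d, f}  OUT={a, c, d, f}
  B8:  IN={a}  OUT={}
  B9:  IN={}  OUT={}

Merge at B8: OUT[B8] = IN[B9] = {}
Applying B8's transfer function to that OUT value gives IN[B8] (row B8 above).

Answer: {a}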